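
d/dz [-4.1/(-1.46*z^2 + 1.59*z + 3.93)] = (6.519 - 11.972*z)/(-1.46*z^2 + 1.59*z + 3.93)^2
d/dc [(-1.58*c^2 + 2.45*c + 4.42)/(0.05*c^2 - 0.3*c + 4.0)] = (0.3515*c^2 - 13.082*c + 11.126)/(0.0025*c^4 - 0.03*c^3 + 0.49*c^2 - 2.4*c + 16.0)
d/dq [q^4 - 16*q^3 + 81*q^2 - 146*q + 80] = 4*q^3 - 48*q^2 + 162*q - 146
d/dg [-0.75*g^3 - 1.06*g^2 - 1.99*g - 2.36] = -2.25*g^2 - 2.12*g - 1.99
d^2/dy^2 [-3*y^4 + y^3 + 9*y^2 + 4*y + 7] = -36*y^2 + 6*y + 18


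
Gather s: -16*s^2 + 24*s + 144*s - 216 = -16*s^2 + 168*s - 216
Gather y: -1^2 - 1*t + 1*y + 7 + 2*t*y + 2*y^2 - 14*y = -t + 2*y^2 + y*(2*t - 13) + 6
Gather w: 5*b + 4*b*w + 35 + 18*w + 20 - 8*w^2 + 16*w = 5*b - 8*w^2 + w*(4*b + 34) + 55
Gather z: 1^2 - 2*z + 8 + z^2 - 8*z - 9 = z^2 - 10*z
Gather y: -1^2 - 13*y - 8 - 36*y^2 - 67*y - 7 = -36*y^2 - 80*y - 16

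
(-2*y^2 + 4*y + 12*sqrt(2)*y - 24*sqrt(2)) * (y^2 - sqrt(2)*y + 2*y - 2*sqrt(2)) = -2*y^4 + 14*sqrt(2)*y^3 - 16*y^2 - 56*sqrt(2)*y + 96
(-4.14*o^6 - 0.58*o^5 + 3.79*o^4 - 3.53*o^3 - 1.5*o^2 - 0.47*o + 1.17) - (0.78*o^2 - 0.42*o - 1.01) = -4.14*o^6 - 0.58*o^5 + 3.79*o^4 - 3.53*o^3 - 2.28*o^2 - 0.05*o + 2.18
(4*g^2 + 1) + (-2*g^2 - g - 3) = 2*g^2 - g - 2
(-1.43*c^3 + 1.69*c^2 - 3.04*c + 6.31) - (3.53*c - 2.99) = -1.43*c^3 + 1.69*c^2 - 6.57*c + 9.3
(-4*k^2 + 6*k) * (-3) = 12*k^2 - 18*k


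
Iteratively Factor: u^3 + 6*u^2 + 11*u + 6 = (u + 1)*(u^2 + 5*u + 6) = (u + 1)*(u + 2)*(u + 3)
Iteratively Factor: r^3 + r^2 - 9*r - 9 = (r - 3)*(r^2 + 4*r + 3) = (r - 3)*(r + 1)*(r + 3)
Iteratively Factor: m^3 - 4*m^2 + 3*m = (m - 1)*(m^2 - 3*m) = (m - 3)*(m - 1)*(m)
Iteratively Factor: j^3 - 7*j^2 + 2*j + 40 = (j - 4)*(j^2 - 3*j - 10) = (j - 4)*(j + 2)*(j - 5)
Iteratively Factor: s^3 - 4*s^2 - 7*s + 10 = (s - 5)*(s^2 + s - 2) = (s - 5)*(s - 1)*(s + 2)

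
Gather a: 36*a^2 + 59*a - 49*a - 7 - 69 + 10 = 36*a^2 + 10*a - 66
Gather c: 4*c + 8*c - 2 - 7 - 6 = 12*c - 15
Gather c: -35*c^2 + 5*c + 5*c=-35*c^2 + 10*c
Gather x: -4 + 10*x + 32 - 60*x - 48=-50*x - 20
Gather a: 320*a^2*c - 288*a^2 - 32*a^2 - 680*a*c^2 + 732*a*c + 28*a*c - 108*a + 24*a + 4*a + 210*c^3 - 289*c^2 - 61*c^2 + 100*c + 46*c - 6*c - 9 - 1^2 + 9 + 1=a^2*(320*c - 320) + a*(-680*c^2 + 760*c - 80) + 210*c^3 - 350*c^2 + 140*c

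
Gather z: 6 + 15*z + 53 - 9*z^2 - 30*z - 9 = -9*z^2 - 15*z + 50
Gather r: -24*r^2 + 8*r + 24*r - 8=-24*r^2 + 32*r - 8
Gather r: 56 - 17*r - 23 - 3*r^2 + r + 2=-3*r^2 - 16*r + 35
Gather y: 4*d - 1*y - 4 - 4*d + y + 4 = 0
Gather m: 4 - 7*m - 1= 3 - 7*m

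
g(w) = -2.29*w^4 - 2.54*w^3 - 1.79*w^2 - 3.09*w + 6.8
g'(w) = -9.16*w^3 - 7.62*w^2 - 3.58*w - 3.09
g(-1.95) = -8.26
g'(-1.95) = 42.84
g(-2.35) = -32.70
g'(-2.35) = 82.12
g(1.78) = -41.69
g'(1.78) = -85.27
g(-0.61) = 8.28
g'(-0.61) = -1.66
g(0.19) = 6.13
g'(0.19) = -4.11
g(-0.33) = 7.69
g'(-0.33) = -2.41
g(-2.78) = -80.65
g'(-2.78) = 144.77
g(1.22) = -9.32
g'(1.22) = -35.43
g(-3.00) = -116.95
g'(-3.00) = 186.39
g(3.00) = -272.65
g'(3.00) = -329.73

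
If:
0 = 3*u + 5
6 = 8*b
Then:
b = 3/4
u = -5/3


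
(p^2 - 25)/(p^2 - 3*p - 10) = (p + 5)/(p + 2)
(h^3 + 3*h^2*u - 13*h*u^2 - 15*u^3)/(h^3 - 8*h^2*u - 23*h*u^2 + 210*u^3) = (h^2 - 2*h*u - 3*u^2)/(h^2 - 13*h*u + 42*u^2)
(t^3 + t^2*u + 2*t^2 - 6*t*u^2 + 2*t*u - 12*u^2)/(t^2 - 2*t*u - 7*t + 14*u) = (t^2 + 3*t*u + 2*t + 6*u)/(t - 7)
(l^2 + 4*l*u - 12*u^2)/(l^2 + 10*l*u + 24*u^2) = (l - 2*u)/(l + 4*u)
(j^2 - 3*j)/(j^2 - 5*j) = (j - 3)/(j - 5)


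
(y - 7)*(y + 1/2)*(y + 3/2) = y^3 - 5*y^2 - 53*y/4 - 21/4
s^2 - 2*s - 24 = (s - 6)*(s + 4)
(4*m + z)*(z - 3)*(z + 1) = 4*m*z^2 - 8*m*z - 12*m + z^3 - 2*z^2 - 3*z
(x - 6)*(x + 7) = x^2 + x - 42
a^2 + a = a*(a + 1)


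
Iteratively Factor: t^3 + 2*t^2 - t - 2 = (t + 2)*(t^2 - 1) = (t - 1)*(t + 2)*(t + 1)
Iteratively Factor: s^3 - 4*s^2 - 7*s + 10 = (s + 2)*(s^2 - 6*s + 5) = (s - 5)*(s + 2)*(s - 1)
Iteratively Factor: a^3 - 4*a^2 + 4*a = (a - 2)*(a^2 - 2*a) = a*(a - 2)*(a - 2)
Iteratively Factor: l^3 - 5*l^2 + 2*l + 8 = (l - 2)*(l^2 - 3*l - 4) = (l - 2)*(l + 1)*(l - 4)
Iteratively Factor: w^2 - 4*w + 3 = (w - 3)*(w - 1)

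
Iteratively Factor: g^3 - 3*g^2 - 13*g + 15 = (g - 5)*(g^2 + 2*g - 3) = (g - 5)*(g - 1)*(g + 3)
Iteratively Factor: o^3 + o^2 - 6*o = (o + 3)*(o^2 - 2*o) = o*(o + 3)*(o - 2)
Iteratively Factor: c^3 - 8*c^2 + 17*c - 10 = (c - 1)*(c^2 - 7*c + 10) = (c - 2)*(c - 1)*(c - 5)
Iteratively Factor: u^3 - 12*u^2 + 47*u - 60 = (u - 3)*(u^2 - 9*u + 20) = (u - 4)*(u - 3)*(u - 5)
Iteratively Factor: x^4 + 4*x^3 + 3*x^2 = (x)*(x^3 + 4*x^2 + 3*x) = x*(x + 1)*(x^2 + 3*x) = x^2*(x + 1)*(x + 3)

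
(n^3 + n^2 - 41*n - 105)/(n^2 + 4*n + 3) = (n^2 - 2*n - 35)/(n + 1)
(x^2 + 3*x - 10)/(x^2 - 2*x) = (x + 5)/x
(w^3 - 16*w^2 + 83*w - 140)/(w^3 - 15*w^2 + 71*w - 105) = (w - 4)/(w - 3)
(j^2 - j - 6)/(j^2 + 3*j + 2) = (j - 3)/(j + 1)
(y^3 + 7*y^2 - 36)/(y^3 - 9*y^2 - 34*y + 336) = (y^2 + y - 6)/(y^2 - 15*y + 56)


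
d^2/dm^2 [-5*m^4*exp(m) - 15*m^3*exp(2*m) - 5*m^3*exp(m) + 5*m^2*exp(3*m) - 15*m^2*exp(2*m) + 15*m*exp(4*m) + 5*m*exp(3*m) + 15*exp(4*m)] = 5*(-m^4 - 12*m^3*exp(m) - 9*m^3 + 9*m^2*exp(2*m) - 48*m^2*exp(m) - 18*m^2 + 48*m*exp(3*m) + 21*m*exp(2*m) - 42*m*exp(m) - 6*m + 72*exp(3*m) + 8*exp(2*m) - 6*exp(m))*exp(m)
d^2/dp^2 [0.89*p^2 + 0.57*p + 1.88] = 1.78000000000000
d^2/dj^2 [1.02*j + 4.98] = 0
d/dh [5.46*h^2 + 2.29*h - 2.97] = 10.92*h + 2.29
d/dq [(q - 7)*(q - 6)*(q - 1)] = 3*q^2 - 28*q + 55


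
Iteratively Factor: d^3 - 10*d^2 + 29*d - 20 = (d - 5)*(d^2 - 5*d + 4) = (d - 5)*(d - 4)*(d - 1)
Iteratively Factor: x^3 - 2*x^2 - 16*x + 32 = (x + 4)*(x^2 - 6*x + 8) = (x - 4)*(x + 4)*(x - 2)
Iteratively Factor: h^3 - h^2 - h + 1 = (h - 1)*(h^2 - 1) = (h - 1)*(h + 1)*(h - 1)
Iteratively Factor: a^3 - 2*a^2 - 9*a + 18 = (a - 2)*(a^2 - 9) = (a - 3)*(a - 2)*(a + 3)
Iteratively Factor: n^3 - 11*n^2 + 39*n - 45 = (n - 3)*(n^2 - 8*n + 15) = (n - 5)*(n - 3)*(n - 3)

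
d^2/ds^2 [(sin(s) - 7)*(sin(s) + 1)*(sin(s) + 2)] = -9*sin(s)^3 + 16*sin(s)^2 + 25*sin(s) - 8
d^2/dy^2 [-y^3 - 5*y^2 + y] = -6*y - 10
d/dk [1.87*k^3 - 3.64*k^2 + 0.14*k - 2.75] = 5.61*k^2 - 7.28*k + 0.14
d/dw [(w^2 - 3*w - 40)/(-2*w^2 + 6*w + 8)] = (54 - 36*w)/(-w^2 + 3*w + 4)^2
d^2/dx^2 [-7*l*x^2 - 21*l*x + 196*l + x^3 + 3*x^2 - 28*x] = -14*l + 6*x + 6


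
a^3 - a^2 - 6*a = a*(a - 3)*(a + 2)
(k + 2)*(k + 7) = k^2 + 9*k + 14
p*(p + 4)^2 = p^3 + 8*p^2 + 16*p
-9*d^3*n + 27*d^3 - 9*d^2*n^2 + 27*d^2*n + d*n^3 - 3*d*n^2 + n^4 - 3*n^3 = (-3*d + n)*(d + n)*(3*d + n)*(n - 3)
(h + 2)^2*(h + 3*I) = h^3 + 4*h^2 + 3*I*h^2 + 4*h + 12*I*h + 12*I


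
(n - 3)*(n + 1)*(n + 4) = n^3 + 2*n^2 - 11*n - 12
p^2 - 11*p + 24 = (p - 8)*(p - 3)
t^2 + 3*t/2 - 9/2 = (t - 3/2)*(t + 3)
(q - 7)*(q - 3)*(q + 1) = q^3 - 9*q^2 + 11*q + 21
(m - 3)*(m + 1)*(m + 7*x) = m^3 + 7*m^2*x - 2*m^2 - 14*m*x - 3*m - 21*x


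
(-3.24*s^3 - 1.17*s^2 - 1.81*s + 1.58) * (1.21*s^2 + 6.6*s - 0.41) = -3.9204*s^5 - 22.7997*s^4 - 8.5837*s^3 - 9.5545*s^2 + 11.1701*s - 0.6478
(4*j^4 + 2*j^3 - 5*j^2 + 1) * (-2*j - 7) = -8*j^5 - 32*j^4 - 4*j^3 + 35*j^2 - 2*j - 7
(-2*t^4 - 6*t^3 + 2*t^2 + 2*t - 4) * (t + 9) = -2*t^5 - 24*t^4 - 52*t^3 + 20*t^2 + 14*t - 36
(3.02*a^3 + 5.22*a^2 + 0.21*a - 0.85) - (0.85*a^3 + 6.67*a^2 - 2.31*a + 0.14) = 2.17*a^3 - 1.45*a^2 + 2.52*a - 0.99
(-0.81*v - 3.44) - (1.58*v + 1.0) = -2.39*v - 4.44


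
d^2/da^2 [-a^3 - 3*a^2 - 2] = -6*a - 6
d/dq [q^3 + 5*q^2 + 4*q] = 3*q^2 + 10*q + 4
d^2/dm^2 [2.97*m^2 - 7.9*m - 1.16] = 5.94000000000000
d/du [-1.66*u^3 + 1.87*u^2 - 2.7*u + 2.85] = -4.98*u^2 + 3.74*u - 2.7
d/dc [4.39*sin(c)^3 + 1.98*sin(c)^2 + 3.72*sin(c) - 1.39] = (13.17*sin(c)^2 + 3.96*sin(c) + 3.72)*cos(c)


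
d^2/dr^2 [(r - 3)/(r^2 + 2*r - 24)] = 2*((1 - 3*r)*(r^2 + 2*r - 24) + 4*(r - 3)*(r + 1)^2)/(r^2 + 2*r - 24)^3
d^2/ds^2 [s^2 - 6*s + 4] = 2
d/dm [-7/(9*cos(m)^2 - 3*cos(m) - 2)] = 21*(1 - 6*cos(m))*sin(m)/(-9*cos(m)^2 + 3*cos(m) + 2)^2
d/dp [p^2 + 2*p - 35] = 2*p + 2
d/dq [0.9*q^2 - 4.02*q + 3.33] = 1.8*q - 4.02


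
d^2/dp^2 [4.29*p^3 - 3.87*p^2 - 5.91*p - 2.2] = 25.74*p - 7.74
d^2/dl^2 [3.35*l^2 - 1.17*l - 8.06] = 6.70000000000000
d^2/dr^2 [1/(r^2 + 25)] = 2*(3*r^2 - 25)/(r^2 + 25)^3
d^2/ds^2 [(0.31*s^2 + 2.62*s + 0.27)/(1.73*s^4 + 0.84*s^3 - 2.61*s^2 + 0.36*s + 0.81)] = (5.56679400000001*s^8 + 96.799728*s^7 + 80.316762*s^6 - 50.4343799999999*s^5 - 74.901294*s^4 - 50.48622*s^3 - 10.474272*s^2 + 30.609252*s + 0.090396)/(5.177717*s^12 + 7.542108*s^11 - 19.772343*s^10 - 18.932076*s^9 + 40.24161*s^8 + 15.238044*s^7 - 42.072291*s^6 + 0.0554040000000002*s^5 + 20.413458*s^4 - 2.866428*s^3 - 4.822335*s^2 + 0.708588*s + 0.531441)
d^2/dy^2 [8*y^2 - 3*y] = 16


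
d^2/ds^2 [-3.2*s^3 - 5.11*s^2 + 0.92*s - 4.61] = -19.2*s - 10.22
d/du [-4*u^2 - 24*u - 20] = -8*u - 24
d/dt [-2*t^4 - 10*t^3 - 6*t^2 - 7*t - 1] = -8*t^3 - 30*t^2 - 12*t - 7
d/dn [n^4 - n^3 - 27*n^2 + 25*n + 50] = 4*n^3 - 3*n^2 - 54*n + 25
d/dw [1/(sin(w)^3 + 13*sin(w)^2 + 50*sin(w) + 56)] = (-26*sin(w) + 3*cos(w)^2 - 53)*cos(w)/(sin(w)^3 + 13*sin(w)^2 + 50*sin(w) + 56)^2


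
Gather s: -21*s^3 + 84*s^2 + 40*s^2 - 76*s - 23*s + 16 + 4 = -21*s^3 + 124*s^2 - 99*s + 20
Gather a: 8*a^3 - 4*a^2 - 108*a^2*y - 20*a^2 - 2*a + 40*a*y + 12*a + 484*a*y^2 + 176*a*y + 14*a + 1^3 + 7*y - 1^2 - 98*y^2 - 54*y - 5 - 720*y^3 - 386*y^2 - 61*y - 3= 8*a^3 + a^2*(-108*y - 24) + a*(484*y^2 + 216*y + 24) - 720*y^3 - 484*y^2 - 108*y - 8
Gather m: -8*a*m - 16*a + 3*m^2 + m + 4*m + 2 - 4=-16*a + 3*m^2 + m*(5 - 8*a) - 2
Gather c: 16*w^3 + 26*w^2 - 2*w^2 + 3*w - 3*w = 16*w^3 + 24*w^2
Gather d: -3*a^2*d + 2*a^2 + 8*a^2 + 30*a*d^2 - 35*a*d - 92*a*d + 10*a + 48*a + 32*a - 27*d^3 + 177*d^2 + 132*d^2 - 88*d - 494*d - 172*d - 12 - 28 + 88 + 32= 10*a^2 + 90*a - 27*d^3 + d^2*(30*a + 309) + d*(-3*a^2 - 127*a - 754) + 80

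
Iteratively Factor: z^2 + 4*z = (z + 4)*(z)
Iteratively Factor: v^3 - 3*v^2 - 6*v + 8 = (v + 2)*(v^2 - 5*v + 4) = (v - 1)*(v + 2)*(v - 4)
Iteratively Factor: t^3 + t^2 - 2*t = (t)*(t^2 + t - 2) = t*(t - 1)*(t + 2)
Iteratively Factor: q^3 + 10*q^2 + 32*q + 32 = (q + 4)*(q^2 + 6*q + 8) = (q + 2)*(q + 4)*(q + 4)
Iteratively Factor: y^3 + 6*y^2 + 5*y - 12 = (y - 1)*(y^2 + 7*y + 12) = (y - 1)*(y + 4)*(y + 3)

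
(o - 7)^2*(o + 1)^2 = o^4 - 12*o^3 + 22*o^2 + 84*o + 49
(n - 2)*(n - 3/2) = n^2 - 7*n/2 + 3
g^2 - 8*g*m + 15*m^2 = (g - 5*m)*(g - 3*m)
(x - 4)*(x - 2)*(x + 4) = x^3 - 2*x^2 - 16*x + 32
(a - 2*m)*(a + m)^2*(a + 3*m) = a^4 + 3*a^3*m - 3*a^2*m^2 - 11*a*m^3 - 6*m^4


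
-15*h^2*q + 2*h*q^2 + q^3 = q*(-3*h + q)*(5*h + q)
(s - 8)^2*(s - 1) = s^3 - 17*s^2 + 80*s - 64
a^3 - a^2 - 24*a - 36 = (a - 6)*(a + 2)*(a + 3)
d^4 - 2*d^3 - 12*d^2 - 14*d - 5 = (d - 5)*(d + 1)^3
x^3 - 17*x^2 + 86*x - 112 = (x - 8)*(x - 7)*(x - 2)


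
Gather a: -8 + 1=-7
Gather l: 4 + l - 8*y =l - 8*y + 4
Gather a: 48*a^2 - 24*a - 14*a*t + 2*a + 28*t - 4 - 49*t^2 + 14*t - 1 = 48*a^2 + a*(-14*t - 22) - 49*t^2 + 42*t - 5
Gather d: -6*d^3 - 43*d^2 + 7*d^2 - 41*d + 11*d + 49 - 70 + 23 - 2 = -6*d^3 - 36*d^2 - 30*d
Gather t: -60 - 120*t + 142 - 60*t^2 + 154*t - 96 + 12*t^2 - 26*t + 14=-48*t^2 + 8*t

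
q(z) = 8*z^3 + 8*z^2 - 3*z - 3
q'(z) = 24*z^2 + 16*z - 3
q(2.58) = 179.90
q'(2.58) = 198.03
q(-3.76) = -303.88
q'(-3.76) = 276.14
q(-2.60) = -81.73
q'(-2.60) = 117.64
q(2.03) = 90.80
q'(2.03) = 128.38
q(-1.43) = -5.74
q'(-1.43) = 23.20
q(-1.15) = -1.14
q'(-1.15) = 10.34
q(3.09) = 300.14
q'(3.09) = 275.59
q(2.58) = 179.90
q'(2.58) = 198.03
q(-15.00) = -25158.00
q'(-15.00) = 5157.00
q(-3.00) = -138.00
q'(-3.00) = 165.00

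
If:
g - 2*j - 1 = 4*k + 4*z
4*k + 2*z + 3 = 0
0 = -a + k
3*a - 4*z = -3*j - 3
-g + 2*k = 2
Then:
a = -27/40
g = -67/20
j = -21/40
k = -27/40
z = -3/20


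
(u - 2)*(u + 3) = u^2 + u - 6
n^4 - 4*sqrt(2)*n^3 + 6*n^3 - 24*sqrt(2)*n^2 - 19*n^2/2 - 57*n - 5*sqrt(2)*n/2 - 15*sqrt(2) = (n + 6)*(n - 5*sqrt(2))*(n + sqrt(2)/2)^2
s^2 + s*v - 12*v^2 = (s - 3*v)*(s + 4*v)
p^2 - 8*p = p*(p - 8)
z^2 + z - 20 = (z - 4)*(z + 5)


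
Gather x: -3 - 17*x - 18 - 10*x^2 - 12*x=-10*x^2 - 29*x - 21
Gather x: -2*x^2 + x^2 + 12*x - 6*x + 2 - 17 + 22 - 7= -x^2 + 6*x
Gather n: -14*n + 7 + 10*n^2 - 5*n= 10*n^2 - 19*n + 7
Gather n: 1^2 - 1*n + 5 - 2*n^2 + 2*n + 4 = -2*n^2 + n + 10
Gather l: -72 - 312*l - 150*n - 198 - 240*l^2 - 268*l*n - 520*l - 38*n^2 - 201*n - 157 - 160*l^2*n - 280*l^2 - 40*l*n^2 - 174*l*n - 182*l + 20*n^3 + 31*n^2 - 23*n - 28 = l^2*(-160*n - 520) + l*(-40*n^2 - 442*n - 1014) + 20*n^3 - 7*n^2 - 374*n - 455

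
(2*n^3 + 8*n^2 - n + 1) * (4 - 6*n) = -12*n^4 - 40*n^3 + 38*n^2 - 10*n + 4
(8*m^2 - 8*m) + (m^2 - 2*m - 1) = 9*m^2 - 10*m - 1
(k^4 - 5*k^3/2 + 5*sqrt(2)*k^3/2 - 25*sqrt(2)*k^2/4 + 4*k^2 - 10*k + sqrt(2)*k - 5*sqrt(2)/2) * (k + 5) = k^5 + 5*k^4/2 + 5*sqrt(2)*k^4/2 - 17*k^3/2 + 25*sqrt(2)*k^3/4 - 121*sqrt(2)*k^2/4 + 10*k^2 - 50*k + 5*sqrt(2)*k/2 - 25*sqrt(2)/2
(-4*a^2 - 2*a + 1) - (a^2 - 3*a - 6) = -5*a^2 + a + 7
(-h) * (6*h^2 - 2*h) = -6*h^3 + 2*h^2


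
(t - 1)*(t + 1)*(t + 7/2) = t^3 + 7*t^2/2 - t - 7/2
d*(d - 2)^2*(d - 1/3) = d^4 - 13*d^3/3 + 16*d^2/3 - 4*d/3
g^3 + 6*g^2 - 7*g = g*(g - 1)*(g + 7)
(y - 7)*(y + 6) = y^2 - y - 42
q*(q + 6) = q^2 + 6*q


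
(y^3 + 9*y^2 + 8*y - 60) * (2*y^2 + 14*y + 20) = 2*y^5 + 32*y^4 + 162*y^3 + 172*y^2 - 680*y - 1200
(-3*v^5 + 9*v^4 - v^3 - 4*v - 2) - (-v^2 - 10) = -3*v^5 + 9*v^4 - v^3 + v^2 - 4*v + 8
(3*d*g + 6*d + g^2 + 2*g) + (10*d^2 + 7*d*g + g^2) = 10*d^2 + 10*d*g + 6*d + 2*g^2 + 2*g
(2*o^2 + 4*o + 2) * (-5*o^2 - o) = -10*o^4 - 22*o^3 - 14*o^2 - 2*o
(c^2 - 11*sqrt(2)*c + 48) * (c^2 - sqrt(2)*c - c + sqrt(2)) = c^4 - 12*sqrt(2)*c^3 - c^3 + 12*sqrt(2)*c^2 + 70*c^2 - 70*c - 48*sqrt(2)*c + 48*sqrt(2)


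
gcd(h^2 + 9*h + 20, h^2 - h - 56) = 1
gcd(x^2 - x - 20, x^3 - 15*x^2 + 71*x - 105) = x - 5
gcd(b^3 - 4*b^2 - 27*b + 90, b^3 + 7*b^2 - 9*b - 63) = b - 3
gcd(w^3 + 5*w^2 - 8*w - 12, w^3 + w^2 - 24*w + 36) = w^2 + 4*w - 12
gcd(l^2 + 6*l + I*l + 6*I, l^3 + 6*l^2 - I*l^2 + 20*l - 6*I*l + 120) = l + 6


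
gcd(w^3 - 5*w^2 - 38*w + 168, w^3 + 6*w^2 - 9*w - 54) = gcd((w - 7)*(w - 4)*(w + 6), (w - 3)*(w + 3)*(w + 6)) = w + 6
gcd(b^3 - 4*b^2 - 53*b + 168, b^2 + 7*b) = b + 7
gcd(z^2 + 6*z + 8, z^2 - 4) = z + 2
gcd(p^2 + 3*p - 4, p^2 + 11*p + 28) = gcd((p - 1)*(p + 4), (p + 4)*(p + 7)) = p + 4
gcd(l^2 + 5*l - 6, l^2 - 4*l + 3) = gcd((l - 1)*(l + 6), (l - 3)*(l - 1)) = l - 1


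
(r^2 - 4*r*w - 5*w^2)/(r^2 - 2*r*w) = (r^2 - 4*r*w - 5*w^2)/(r*(r - 2*w))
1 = 1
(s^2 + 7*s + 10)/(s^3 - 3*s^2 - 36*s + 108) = (s^2 + 7*s + 10)/(s^3 - 3*s^2 - 36*s + 108)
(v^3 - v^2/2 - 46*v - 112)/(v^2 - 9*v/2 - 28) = v + 4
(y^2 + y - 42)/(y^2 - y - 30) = (y + 7)/(y + 5)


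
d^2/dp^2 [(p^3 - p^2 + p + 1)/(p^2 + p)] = 2*(3*p^3 + 3*p^2 + 3*p + 1)/(p^3*(p^3 + 3*p^2 + 3*p + 1))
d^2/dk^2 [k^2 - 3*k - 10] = 2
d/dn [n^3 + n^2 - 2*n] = 3*n^2 + 2*n - 2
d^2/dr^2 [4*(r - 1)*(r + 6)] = 8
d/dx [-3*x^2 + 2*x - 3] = 2 - 6*x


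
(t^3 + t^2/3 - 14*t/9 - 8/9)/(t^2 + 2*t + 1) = (9*t^2 - 6*t - 8)/(9*(t + 1))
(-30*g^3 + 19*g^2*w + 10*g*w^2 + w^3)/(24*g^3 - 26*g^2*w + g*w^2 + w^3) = (5*g + w)/(-4*g + w)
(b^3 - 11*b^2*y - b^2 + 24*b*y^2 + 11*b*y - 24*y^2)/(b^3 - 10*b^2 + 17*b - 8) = (b^2 - 11*b*y + 24*y^2)/(b^2 - 9*b + 8)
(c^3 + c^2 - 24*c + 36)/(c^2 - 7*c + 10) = (c^2 + 3*c - 18)/(c - 5)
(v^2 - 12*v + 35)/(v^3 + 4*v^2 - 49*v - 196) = (v - 5)/(v^2 + 11*v + 28)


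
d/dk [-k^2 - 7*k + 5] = -2*k - 7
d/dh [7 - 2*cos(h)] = 2*sin(h)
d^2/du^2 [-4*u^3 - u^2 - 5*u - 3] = -24*u - 2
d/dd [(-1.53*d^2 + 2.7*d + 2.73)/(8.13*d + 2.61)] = (-12.4389*d^2 - 7.9866*d - 15.1479)/(66.0969*d^2 + 42.4386*d + 6.8121)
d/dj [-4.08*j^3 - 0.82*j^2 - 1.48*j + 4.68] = -12.24*j^2 - 1.64*j - 1.48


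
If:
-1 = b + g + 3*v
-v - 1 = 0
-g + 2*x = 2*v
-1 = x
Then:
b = 2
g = 0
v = -1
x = -1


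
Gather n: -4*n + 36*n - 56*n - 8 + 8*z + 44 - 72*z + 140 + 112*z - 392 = -24*n + 48*z - 216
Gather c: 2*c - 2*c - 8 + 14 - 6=0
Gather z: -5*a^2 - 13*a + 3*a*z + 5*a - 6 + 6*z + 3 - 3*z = -5*a^2 - 8*a + z*(3*a + 3) - 3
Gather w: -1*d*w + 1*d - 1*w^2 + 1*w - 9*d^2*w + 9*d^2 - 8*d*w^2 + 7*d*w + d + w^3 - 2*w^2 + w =9*d^2 + 2*d + w^3 + w^2*(-8*d - 3) + w*(-9*d^2 + 6*d + 2)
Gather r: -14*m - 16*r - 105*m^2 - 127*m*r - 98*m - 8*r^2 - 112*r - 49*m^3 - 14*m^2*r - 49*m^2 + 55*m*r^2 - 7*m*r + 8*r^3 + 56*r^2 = -49*m^3 - 154*m^2 - 112*m + 8*r^3 + r^2*(55*m + 48) + r*(-14*m^2 - 134*m - 128)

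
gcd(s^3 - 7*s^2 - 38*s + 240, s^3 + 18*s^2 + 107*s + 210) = s + 6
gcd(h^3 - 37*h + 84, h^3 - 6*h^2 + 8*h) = h - 4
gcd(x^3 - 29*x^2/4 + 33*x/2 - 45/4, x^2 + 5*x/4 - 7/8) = 1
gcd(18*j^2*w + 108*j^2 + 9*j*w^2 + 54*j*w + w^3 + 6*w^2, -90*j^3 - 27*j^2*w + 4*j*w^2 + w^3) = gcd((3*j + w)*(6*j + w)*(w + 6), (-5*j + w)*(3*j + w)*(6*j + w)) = 18*j^2 + 9*j*w + w^2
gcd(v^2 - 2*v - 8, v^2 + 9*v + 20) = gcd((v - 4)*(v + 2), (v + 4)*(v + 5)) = 1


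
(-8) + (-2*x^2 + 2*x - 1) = -2*x^2 + 2*x - 9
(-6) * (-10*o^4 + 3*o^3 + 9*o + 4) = 60*o^4 - 18*o^3 - 54*o - 24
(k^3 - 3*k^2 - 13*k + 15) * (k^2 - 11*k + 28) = k^5 - 14*k^4 + 48*k^3 + 74*k^2 - 529*k + 420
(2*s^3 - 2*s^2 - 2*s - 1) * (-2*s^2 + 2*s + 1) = -4*s^5 + 8*s^4 + 2*s^3 - 4*s^2 - 4*s - 1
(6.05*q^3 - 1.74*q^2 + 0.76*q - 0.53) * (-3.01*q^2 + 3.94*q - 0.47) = -18.2105*q^5 + 29.0744*q^4 - 11.9867*q^3 + 5.4075*q^2 - 2.4454*q + 0.2491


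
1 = 1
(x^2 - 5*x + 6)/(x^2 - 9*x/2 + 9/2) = 2*(x - 2)/(2*x - 3)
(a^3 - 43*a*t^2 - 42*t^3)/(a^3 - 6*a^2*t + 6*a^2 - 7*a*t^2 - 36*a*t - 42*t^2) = (a + 6*t)/(a + 6)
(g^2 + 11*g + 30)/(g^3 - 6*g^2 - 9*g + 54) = (g^2 + 11*g + 30)/(g^3 - 6*g^2 - 9*g + 54)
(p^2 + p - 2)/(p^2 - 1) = (p + 2)/(p + 1)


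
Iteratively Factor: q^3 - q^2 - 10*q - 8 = (q - 4)*(q^2 + 3*q + 2) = (q - 4)*(q + 1)*(q + 2)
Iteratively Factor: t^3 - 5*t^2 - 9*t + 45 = (t - 5)*(t^2 - 9) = (t - 5)*(t - 3)*(t + 3)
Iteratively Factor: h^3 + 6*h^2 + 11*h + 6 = (h + 3)*(h^2 + 3*h + 2) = (h + 1)*(h + 3)*(h + 2)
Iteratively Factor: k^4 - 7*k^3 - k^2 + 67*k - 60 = (k + 3)*(k^3 - 10*k^2 + 29*k - 20) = (k - 1)*(k + 3)*(k^2 - 9*k + 20) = (k - 4)*(k - 1)*(k + 3)*(k - 5)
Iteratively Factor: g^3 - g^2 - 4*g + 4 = (g + 2)*(g^2 - 3*g + 2) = (g - 2)*(g + 2)*(g - 1)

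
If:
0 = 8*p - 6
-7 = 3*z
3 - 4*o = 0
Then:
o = 3/4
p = 3/4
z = -7/3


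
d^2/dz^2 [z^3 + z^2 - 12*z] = 6*z + 2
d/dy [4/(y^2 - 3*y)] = 4*(3 - 2*y)/(y^2*(y - 3)^2)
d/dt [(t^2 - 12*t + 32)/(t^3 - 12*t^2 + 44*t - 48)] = (-t^2 + 16*t - 52)/(t^4 - 16*t^3 + 88*t^2 - 192*t + 144)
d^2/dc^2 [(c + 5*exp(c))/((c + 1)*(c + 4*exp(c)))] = (5*(c + 1)^2*(c + 4*exp(c))^2*exp(c) - 2*(c + 1)^2*(c + 4*exp(c))*(2*(c + 5*exp(c))*exp(c) + (4*exp(c) + 1)*(5*exp(c) + 1)) + 2*(c + 1)^2*(c + 5*exp(c))*(4*exp(c) + 1)^2 - 2*(c + 1)*(c + 4*exp(c))^2*(5*exp(c) + 1) + 2*(c + 1)*(c + 4*exp(c))*(c + 5*exp(c))*(4*exp(c) + 1) + 2*(c + 4*exp(c))^2*(c + 5*exp(c)))/((c + 1)^3*(c + 4*exp(c))^3)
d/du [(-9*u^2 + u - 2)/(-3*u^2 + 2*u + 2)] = 3*(-5*u^2 - 16*u + 2)/(9*u^4 - 12*u^3 - 8*u^2 + 8*u + 4)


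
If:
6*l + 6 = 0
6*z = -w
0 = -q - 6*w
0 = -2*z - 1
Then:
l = -1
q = -18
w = 3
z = -1/2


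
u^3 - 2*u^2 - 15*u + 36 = (u - 3)^2*(u + 4)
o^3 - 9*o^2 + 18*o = o*(o - 6)*(o - 3)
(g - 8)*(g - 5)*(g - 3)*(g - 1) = g^4 - 17*g^3 + 95*g^2 - 199*g + 120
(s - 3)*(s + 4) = s^2 + s - 12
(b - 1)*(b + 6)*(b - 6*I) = b^3 + 5*b^2 - 6*I*b^2 - 6*b - 30*I*b + 36*I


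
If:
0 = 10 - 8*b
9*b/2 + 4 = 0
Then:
No Solution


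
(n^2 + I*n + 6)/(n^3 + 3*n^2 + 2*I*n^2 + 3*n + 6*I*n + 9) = (n - 2*I)/(n^2 + n*(3 - I) - 3*I)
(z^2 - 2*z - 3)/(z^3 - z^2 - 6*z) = (z + 1)/(z*(z + 2))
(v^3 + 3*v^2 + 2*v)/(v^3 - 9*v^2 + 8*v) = (v^2 + 3*v + 2)/(v^2 - 9*v + 8)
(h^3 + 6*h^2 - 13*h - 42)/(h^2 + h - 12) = (h^2 + 9*h + 14)/(h + 4)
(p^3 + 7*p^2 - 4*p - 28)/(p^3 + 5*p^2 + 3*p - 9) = (p^3 + 7*p^2 - 4*p - 28)/(p^3 + 5*p^2 + 3*p - 9)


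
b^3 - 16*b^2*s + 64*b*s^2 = b*(b - 8*s)^2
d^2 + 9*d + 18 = (d + 3)*(d + 6)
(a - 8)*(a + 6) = a^2 - 2*a - 48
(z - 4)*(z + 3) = z^2 - z - 12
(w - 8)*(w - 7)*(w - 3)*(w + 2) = w^4 - 16*w^3 + 65*w^2 + 34*w - 336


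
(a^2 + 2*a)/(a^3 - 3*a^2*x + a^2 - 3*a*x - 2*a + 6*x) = a/(a^2 - 3*a*x - a + 3*x)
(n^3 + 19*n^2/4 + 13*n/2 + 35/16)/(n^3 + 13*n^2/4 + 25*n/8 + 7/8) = (n + 5/2)/(n + 1)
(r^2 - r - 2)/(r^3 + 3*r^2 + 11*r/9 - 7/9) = 9*(r - 2)/(9*r^2 + 18*r - 7)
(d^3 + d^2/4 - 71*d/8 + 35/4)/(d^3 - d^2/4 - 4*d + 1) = (8*d^2 + 18*d - 35)/(2*(4*d^2 + 7*d - 2))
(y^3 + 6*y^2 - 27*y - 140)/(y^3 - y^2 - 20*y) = (y + 7)/y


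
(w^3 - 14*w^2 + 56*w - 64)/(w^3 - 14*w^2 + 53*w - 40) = (w^2 - 6*w + 8)/(w^2 - 6*w + 5)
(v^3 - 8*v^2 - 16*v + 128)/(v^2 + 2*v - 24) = (v^2 - 4*v - 32)/(v + 6)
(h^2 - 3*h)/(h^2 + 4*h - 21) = h/(h + 7)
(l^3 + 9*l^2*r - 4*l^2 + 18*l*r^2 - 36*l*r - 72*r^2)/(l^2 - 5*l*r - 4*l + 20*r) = (-l^2 - 9*l*r - 18*r^2)/(-l + 5*r)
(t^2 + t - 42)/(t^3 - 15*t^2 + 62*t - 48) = (t + 7)/(t^2 - 9*t + 8)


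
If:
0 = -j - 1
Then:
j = -1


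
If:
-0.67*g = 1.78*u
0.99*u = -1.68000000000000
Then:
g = 4.51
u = -1.70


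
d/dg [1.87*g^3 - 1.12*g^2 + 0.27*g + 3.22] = 5.61*g^2 - 2.24*g + 0.27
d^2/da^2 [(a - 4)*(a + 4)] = 2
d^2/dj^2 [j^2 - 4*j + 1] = 2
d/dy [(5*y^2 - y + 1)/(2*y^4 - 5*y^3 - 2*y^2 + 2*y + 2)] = (-20*y^5 + 31*y^4 - 18*y^3 + 23*y^2 + 24*y - 4)/(4*y^8 - 20*y^7 + 17*y^6 + 28*y^5 - 8*y^4 - 28*y^3 - 4*y^2 + 8*y + 4)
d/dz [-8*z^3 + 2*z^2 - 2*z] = -24*z^2 + 4*z - 2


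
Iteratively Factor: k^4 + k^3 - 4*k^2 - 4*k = (k)*(k^3 + k^2 - 4*k - 4) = k*(k - 2)*(k^2 + 3*k + 2) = k*(k - 2)*(k + 2)*(k + 1)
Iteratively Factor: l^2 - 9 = (l + 3)*(l - 3)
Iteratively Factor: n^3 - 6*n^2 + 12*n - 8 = (n - 2)*(n^2 - 4*n + 4) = (n - 2)^2*(n - 2)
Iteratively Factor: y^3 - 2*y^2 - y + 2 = (y + 1)*(y^2 - 3*y + 2) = (y - 1)*(y + 1)*(y - 2)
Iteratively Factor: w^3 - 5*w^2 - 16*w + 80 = (w - 5)*(w^2 - 16) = (w - 5)*(w - 4)*(w + 4)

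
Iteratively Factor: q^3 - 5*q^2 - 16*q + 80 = (q - 4)*(q^2 - q - 20) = (q - 5)*(q - 4)*(q + 4)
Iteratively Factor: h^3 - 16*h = (h - 4)*(h^2 + 4*h) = h*(h - 4)*(h + 4)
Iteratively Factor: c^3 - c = (c)*(c^2 - 1) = c*(c - 1)*(c + 1)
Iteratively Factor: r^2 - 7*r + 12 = (r - 4)*(r - 3)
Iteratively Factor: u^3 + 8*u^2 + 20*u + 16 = (u + 2)*(u^2 + 6*u + 8) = (u + 2)*(u + 4)*(u + 2)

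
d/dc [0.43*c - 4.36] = 0.430000000000000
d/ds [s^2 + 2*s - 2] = 2*s + 2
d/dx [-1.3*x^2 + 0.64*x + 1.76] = 0.64 - 2.6*x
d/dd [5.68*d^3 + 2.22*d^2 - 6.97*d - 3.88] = 17.04*d^2 + 4.44*d - 6.97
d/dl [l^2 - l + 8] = 2*l - 1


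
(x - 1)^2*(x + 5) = x^3 + 3*x^2 - 9*x + 5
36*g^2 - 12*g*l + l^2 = (-6*g + l)^2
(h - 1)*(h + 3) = h^2 + 2*h - 3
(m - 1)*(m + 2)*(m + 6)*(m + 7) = m^4 + 14*m^3 + 53*m^2 + 16*m - 84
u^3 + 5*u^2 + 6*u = u*(u + 2)*(u + 3)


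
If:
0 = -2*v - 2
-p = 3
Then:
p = -3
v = -1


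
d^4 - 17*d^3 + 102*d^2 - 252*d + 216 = (d - 6)^2*(d - 3)*(d - 2)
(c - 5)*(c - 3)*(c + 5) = c^3 - 3*c^2 - 25*c + 75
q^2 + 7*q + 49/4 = (q + 7/2)^2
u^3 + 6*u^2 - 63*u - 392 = (u - 8)*(u + 7)^2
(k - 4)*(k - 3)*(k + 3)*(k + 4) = k^4 - 25*k^2 + 144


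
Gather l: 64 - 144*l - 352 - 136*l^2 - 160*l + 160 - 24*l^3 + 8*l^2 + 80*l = -24*l^3 - 128*l^2 - 224*l - 128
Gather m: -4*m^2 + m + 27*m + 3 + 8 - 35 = -4*m^2 + 28*m - 24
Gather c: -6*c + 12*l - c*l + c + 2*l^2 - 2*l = c*(-l - 5) + 2*l^2 + 10*l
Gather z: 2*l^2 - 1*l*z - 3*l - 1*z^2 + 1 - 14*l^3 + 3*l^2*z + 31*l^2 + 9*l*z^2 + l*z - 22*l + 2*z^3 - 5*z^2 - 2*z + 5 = -14*l^3 + 33*l^2 - 25*l + 2*z^3 + z^2*(9*l - 6) + z*(3*l^2 - 2) + 6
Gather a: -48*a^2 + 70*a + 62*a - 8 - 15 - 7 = -48*a^2 + 132*a - 30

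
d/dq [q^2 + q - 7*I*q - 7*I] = 2*q + 1 - 7*I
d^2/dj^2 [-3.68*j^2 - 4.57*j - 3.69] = -7.36000000000000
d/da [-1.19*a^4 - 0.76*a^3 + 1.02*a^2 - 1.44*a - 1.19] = -4.76*a^3 - 2.28*a^2 + 2.04*a - 1.44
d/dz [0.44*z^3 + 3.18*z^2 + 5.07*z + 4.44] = 1.32*z^2 + 6.36*z + 5.07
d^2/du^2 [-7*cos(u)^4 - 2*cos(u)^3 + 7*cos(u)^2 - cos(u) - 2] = 5*cos(u)/2 + 28*cos(2*u)^2 + 9*cos(3*u)/2 - 14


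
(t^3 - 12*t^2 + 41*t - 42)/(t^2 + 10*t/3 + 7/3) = 3*(t^3 - 12*t^2 + 41*t - 42)/(3*t^2 + 10*t + 7)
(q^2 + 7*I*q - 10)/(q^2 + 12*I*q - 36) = (q^2 + 7*I*q - 10)/(q^2 + 12*I*q - 36)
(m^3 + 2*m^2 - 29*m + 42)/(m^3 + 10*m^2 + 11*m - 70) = (m - 3)/(m + 5)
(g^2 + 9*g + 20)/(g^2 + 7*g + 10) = (g + 4)/(g + 2)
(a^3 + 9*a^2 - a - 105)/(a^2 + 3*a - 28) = (a^2 + 2*a - 15)/(a - 4)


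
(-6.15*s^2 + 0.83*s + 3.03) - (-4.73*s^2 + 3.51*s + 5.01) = -1.42*s^2 - 2.68*s - 1.98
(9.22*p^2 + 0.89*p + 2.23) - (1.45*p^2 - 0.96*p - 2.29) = 7.77*p^2 + 1.85*p + 4.52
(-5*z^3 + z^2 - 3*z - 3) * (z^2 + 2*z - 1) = -5*z^5 - 9*z^4 + 4*z^3 - 10*z^2 - 3*z + 3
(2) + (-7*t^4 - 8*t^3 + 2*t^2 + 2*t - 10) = -7*t^4 - 8*t^3 + 2*t^2 + 2*t - 8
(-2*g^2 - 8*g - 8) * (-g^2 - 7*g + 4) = 2*g^4 + 22*g^3 + 56*g^2 + 24*g - 32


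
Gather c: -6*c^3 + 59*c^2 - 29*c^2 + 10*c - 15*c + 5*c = -6*c^3 + 30*c^2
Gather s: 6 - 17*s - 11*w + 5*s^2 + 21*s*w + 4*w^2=5*s^2 + s*(21*w - 17) + 4*w^2 - 11*w + 6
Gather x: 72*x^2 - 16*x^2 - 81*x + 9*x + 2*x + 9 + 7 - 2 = 56*x^2 - 70*x + 14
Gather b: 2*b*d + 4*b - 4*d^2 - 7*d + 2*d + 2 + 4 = b*(2*d + 4) - 4*d^2 - 5*d + 6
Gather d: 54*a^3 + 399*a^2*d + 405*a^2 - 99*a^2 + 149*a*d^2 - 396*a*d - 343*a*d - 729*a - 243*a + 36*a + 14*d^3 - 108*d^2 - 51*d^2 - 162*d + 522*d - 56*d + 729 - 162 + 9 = 54*a^3 + 306*a^2 - 936*a + 14*d^3 + d^2*(149*a - 159) + d*(399*a^2 - 739*a + 304) + 576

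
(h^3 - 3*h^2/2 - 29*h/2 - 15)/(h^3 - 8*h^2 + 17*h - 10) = (h^2 + 7*h/2 + 3)/(h^2 - 3*h + 2)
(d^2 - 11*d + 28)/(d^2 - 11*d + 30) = (d^2 - 11*d + 28)/(d^2 - 11*d + 30)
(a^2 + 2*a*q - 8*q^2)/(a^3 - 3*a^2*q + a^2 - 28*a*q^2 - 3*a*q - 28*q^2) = (-a + 2*q)/(-a^2 + 7*a*q - a + 7*q)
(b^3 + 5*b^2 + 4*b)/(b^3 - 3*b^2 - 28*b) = (b + 1)/(b - 7)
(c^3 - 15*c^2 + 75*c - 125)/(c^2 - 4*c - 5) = (c^2 - 10*c + 25)/(c + 1)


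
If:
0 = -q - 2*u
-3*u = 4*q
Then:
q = 0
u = 0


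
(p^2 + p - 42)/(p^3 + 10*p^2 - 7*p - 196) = (p - 6)/(p^2 + 3*p - 28)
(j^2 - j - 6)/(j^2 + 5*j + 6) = (j - 3)/(j + 3)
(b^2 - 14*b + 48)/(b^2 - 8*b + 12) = (b - 8)/(b - 2)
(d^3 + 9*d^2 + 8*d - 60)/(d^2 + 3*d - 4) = (d^3 + 9*d^2 + 8*d - 60)/(d^2 + 3*d - 4)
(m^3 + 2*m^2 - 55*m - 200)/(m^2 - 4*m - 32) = (m^2 + 10*m + 25)/(m + 4)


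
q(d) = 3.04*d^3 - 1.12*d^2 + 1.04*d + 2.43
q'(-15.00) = 2086.64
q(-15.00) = -10525.17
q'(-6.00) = 342.80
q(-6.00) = -700.77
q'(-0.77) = 8.17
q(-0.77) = -0.42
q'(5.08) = 225.02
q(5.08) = 377.34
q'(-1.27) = 18.59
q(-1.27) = -6.92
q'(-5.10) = 249.68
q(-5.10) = -435.26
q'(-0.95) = 11.40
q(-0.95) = -2.18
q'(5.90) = 305.29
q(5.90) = 593.93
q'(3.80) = 124.22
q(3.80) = 157.02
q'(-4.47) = 193.28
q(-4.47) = -296.11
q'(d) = 9.12*d^2 - 2.24*d + 1.04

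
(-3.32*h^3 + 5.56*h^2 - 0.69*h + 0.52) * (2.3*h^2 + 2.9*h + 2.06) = -7.636*h^5 + 3.16*h^4 + 7.6978*h^3 + 10.6486*h^2 + 0.0866*h + 1.0712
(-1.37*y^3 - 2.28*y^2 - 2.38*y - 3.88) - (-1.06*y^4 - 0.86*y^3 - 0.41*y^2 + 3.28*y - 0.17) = 1.06*y^4 - 0.51*y^3 - 1.87*y^2 - 5.66*y - 3.71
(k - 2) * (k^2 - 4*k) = k^3 - 6*k^2 + 8*k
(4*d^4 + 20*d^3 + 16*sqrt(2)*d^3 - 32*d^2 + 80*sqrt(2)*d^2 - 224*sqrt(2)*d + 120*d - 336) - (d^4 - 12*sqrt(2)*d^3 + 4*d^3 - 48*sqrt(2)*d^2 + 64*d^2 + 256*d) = 3*d^4 + 16*d^3 + 28*sqrt(2)*d^3 - 96*d^2 + 128*sqrt(2)*d^2 - 224*sqrt(2)*d - 136*d - 336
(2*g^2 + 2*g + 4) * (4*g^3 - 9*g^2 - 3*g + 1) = 8*g^5 - 10*g^4 - 8*g^3 - 40*g^2 - 10*g + 4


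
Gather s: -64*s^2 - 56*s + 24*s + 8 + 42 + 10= -64*s^2 - 32*s + 60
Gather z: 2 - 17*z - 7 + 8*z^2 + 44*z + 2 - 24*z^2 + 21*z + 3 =-16*z^2 + 48*z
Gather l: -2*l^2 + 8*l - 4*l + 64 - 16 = -2*l^2 + 4*l + 48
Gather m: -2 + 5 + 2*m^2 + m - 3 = 2*m^2 + m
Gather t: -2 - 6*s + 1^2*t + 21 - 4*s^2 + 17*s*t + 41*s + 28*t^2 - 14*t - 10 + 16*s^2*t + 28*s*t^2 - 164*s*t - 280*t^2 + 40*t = -4*s^2 + 35*s + t^2*(28*s - 252) + t*(16*s^2 - 147*s + 27) + 9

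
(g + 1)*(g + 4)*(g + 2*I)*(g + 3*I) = g^4 + 5*g^3 + 5*I*g^3 - 2*g^2 + 25*I*g^2 - 30*g + 20*I*g - 24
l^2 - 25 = (l - 5)*(l + 5)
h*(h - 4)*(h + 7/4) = h^3 - 9*h^2/4 - 7*h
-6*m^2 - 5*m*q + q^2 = (-6*m + q)*(m + q)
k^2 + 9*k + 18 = (k + 3)*(k + 6)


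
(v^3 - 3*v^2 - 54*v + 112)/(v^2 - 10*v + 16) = v + 7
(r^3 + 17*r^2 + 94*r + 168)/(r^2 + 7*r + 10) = (r^3 + 17*r^2 + 94*r + 168)/(r^2 + 7*r + 10)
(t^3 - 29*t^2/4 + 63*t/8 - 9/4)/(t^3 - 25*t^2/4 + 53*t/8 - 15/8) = (t - 6)/(t - 5)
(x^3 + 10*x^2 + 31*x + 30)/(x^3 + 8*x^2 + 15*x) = (x + 2)/x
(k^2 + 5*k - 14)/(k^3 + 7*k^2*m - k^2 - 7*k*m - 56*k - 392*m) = (k - 2)/(k^2 + 7*k*m - 8*k - 56*m)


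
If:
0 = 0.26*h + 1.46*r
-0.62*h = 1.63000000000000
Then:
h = -2.63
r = 0.47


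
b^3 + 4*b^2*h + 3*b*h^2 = b*(b + h)*(b + 3*h)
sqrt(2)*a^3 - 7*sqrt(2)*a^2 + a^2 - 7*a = a*(a - 7)*(sqrt(2)*a + 1)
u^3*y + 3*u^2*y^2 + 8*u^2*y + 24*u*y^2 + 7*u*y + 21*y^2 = (u + 7)*(u + 3*y)*(u*y + y)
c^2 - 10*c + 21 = (c - 7)*(c - 3)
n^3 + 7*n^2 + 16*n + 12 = (n + 2)^2*(n + 3)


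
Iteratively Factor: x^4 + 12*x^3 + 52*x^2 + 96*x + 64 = (x + 2)*(x^3 + 10*x^2 + 32*x + 32) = (x + 2)*(x + 4)*(x^2 + 6*x + 8) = (x + 2)*(x + 4)^2*(x + 2)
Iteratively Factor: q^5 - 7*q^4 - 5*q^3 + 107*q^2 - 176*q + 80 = (q - 4)*(q^4 - 3*q^3 - 17*q^2 + 39*q - 20) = (q - 5)*(q - 4)*(q^3 + 2*q^2 - 7*q + 4) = (q - 5)*(q - 4)*(q - 1)*(q^2 + 3*q - 4) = (q - 5)*(q - 4)*(q - 1)^2*(q + 4)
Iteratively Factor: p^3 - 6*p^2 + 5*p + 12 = (p + 1)*(p^2 - 7*p + 12) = (p - 3)*(p + 1)*(p - 4)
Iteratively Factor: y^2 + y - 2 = (y - 1)*(y + 2)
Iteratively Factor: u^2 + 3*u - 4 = (u - 1)*(u + 4)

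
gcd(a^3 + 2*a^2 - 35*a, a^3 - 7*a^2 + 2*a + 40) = a - 5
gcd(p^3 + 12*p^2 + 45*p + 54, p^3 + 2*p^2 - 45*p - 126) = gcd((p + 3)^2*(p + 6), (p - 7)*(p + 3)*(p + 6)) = p^2 + 9*p + 18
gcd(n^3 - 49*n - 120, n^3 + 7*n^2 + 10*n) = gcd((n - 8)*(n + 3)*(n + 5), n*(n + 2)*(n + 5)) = n + 5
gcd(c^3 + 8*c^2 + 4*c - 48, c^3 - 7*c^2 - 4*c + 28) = c - 2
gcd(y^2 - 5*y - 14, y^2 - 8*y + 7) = y - 7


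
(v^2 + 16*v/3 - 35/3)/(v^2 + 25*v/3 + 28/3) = (3*v - 5)/(3*v + 4)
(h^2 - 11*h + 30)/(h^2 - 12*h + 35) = (h - 6)/(h - 7)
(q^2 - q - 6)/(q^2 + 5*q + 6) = (q - 3)/(q + 3)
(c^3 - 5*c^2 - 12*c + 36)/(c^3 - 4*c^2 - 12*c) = (c^2 + c - 6)/(c*(c + 2))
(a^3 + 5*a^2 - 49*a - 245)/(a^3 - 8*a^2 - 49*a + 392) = (a + 5)/(a - 8)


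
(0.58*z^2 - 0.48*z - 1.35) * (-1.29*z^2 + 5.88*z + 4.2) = -0.7482*z^4 + 4.0296*z^3 + 1.3551*z^2 - 9.954*z - 5.67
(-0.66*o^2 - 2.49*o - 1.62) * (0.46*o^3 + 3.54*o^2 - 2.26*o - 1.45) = -0.3036*o^5 - 3.4818*o^4 - 8.0682*o^3 + 0.849599999999999*o^2 + 7.2717*o + 2.349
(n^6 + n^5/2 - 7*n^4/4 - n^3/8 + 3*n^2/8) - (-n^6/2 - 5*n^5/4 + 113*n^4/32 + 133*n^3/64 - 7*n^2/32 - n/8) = 3*n^6/2 + 7*n^5/4 - 169*n^4/32 - 141*n^3/64 + 19*n^2/32 + n/8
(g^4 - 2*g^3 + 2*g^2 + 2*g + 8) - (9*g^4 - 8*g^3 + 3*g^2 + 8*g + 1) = -8*g^4 + 6*g^3 - g^2 - 6*g + 7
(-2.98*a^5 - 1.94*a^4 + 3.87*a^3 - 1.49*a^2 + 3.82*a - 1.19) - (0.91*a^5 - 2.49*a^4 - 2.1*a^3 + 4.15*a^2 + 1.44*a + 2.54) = -3.89*a^5 + 0.55*a^4 + 5.97*a^3 - 5.64*a^2 + 2.38*a - 3.73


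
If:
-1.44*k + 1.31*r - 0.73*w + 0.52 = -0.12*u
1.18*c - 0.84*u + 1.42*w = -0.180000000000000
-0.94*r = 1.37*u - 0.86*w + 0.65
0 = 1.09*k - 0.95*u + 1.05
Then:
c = 0.081597836518551 - 1.0938356087975*w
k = 0.13413093330931*w - 0.676636986962325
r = 0.690596055195081*w - 1.17086000825214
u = 0.153897597165419*w + 0.328911246537964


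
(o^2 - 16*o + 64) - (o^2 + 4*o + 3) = 61 - 20*o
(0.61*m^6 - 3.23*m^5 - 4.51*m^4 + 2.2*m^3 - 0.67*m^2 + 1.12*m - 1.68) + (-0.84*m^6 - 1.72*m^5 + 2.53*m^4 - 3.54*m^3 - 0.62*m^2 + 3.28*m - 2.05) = -0.23*m^6 - 4.95*m^5 - 1.98*m^4 - 1.34*m^3 - 1.29*m^2 + 4.4*m - 3.73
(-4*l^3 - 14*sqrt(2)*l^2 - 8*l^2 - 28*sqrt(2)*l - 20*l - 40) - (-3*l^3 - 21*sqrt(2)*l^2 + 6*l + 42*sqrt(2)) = -l^3 - 8*l^2 + 7*sqrt(2)*l^2 - 28*sqrt(2)*l - 26*l - 42*sqrt(2) - 40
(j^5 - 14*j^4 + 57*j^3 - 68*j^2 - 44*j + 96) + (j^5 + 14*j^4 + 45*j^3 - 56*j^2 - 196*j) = 2*j^5 + 102*j^3 - 124*j^2 - 240*j + 96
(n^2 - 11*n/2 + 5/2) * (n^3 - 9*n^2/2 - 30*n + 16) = n^5 - 10*n^4 - 11*n^3/4 + 679*n^2/4 - 163*n + 40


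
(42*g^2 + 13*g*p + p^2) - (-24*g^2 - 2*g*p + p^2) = 66*g^2 + 15*g*p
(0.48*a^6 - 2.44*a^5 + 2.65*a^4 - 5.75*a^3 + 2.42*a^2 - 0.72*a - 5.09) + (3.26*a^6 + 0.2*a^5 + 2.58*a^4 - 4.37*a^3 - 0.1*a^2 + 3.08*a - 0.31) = 3.74*a^6 - 2.24*a^5 + 5.23*a^4 - 10.12*a^3 + 2.32*a^2 + 2.36*a - 5.4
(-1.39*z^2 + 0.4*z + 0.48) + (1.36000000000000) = -1.39*z^2 + 0.4*z + 1.84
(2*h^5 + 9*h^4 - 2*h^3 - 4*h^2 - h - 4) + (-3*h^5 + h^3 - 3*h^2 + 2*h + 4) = -h^5 + 9*h^4 - h^3 - 7*h^2 + h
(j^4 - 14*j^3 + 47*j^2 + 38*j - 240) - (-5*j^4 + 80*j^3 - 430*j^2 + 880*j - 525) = 6*j^4 - 94*j^3 + 477*j^2 - 842*j + 285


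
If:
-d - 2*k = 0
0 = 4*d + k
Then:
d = 0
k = 0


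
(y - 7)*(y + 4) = y^2 - 3*y - 28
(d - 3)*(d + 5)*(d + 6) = d^3 + 8*d^2 - 3*d - 90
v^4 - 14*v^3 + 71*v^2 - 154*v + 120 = (v - 5)*(v - 4)*(v - 3)*(v - 2)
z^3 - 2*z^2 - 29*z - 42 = (z - 7)*(z + 2)*(z + 3)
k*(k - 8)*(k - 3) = k^3 - 11*k^2 + 24*k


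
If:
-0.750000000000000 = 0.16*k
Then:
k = -4.69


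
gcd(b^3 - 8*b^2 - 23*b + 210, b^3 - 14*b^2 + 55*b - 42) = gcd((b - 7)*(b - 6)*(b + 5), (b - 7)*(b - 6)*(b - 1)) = b^2 - 13*b + 42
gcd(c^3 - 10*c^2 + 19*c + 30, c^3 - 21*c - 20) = c^2 - 4*c - 5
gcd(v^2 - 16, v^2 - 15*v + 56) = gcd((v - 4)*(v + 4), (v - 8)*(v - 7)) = 1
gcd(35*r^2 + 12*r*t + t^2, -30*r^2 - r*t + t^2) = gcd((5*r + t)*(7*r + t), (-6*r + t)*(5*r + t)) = 5*r + t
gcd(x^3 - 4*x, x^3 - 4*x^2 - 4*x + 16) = x^2 - 4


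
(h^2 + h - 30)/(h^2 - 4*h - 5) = (h + 6)/(h + 1)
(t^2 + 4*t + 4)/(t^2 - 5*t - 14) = (t + 2)/(t - 7)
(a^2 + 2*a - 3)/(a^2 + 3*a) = (a - 1)/a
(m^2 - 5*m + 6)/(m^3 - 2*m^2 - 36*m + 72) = (m - 3)/(m^2 - 36)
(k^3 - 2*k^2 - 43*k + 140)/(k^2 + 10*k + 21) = (k^2 - 9*k + 20)/(k + 3)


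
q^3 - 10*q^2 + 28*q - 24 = (q - 6)*(q - 2)^2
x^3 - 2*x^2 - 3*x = x*(x - 3)*(x + 1)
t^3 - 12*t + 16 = (t - 2)^2*(t + 4)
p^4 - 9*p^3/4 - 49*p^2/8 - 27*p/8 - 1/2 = (p - 4)*(p + 1/4)*(p + 1/2)*(p + 1)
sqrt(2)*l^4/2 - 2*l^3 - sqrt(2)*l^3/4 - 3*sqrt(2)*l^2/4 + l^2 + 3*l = l*(l - 3/2)*(l - 2*sqrt(2))*(sqrt(2)*l/2 + sqrt(2)/2)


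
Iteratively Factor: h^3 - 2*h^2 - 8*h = (h + 2)*(h^2 - 4*h) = h*(h + 2)*(h - 4)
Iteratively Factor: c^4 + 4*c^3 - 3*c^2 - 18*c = (c - 2)*(c^3 + 6*c^2 + 9*c) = c*(c - 2)*(c^2 + 6*c + 9) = c*(c - 2)*(c + 3)*(c + 3)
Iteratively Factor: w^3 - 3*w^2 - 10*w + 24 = (w + 3)*(w^2 - 6*w + 8) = (w - 2)*(w + 3)*(w - 4)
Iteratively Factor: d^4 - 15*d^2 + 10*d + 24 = (d + 1)*(d^3 - d^2 - 14*d + 24) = (d + 1)*(d + 4)*(d^2 - 5*d + 6) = (d - 3)*(d + 1)*(d + 4)*(d - 2)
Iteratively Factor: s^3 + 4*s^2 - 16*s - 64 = (s - 4)*(s^2 + 8*s + 16) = (s - 4)*(s + 4)*(s + 4)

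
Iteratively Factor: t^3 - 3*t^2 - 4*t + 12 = (t - 3)*(t^2 - 4) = (t - 3)*(t + 2)*(t - 2)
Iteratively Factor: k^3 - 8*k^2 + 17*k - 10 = (k - 5)*(k^2 - 3*k + 2) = (k - 5)*(k - 2)*(k - 1)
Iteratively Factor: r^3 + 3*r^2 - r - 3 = (r - 1)*(r^2 + 4*r + 3) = (r - 1)*(r + 3)*(r + 1)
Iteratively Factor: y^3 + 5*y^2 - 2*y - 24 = (y - 2)*(y^2 + 7*y + 12) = (y - 2)*(y + 4)*(y + 3)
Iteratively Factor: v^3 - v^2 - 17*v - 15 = (v - 5)*(v^2 + 4*v + 3) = (v - 5)*(v + 3)*(v + 1)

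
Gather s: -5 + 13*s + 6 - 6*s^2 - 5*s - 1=-6*s^2 + 8*s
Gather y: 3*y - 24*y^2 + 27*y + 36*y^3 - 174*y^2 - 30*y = 36*y^3 - 198*y^2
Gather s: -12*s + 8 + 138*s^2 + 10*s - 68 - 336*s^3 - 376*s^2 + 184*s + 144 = -336*s^3 - 238*s^2 + 182*s + 84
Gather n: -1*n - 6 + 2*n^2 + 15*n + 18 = 2*n^2 + 14*n + 12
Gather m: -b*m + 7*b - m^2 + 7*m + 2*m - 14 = 7*b - m^2 + m*(9 - b) - 14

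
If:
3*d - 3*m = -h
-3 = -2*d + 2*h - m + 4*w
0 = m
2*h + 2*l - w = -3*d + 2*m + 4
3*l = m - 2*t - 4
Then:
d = w/2 + 3/8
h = -3*w/2 - 9/8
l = 5*w/4 + 41/16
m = 0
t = -15*w/8 - 187/32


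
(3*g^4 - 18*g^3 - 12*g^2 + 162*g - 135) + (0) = 3*g^4 - 18*g^3 - 12*g^2 + 162*g - 135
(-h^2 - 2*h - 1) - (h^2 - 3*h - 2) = -2*h^2 + h + 1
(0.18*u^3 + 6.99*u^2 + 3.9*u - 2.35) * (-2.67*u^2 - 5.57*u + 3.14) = -0.4806*u^5 - 19.6659*u^4 - 48.7821*u^3 + 6.5001*u^2 + 25.3355*u - 7.379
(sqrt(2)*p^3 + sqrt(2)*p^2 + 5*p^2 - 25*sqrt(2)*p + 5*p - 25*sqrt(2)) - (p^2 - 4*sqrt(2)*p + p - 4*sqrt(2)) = sqrt(2)*p^3 + sqrt(2)*p^2 + 4*p^2 - 21*sqrt(2)*p + 4*p - 21*sqrt(2)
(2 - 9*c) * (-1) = 9*c - 2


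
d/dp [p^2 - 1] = 2*p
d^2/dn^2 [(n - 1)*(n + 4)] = 2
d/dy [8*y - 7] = 8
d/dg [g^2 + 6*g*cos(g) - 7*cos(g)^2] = -6*g*sin(g) + 2*g + 7*sin(2*g) + 6*cos(g)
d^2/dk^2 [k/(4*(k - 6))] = 3/(k - 6)^3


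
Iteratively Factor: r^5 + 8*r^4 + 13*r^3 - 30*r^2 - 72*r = (r)*(r^4 + 8*r^3 + 13*r^2 - 30*r - 72) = r*(r - 2)*(r^3 + 10*r^2 + 33*r + 36) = r*(r - 2)*(r + 3)*(r^2 + 7*r + 12) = r*(r - 2)*(r + 3)*(r + 4)*(r + 3)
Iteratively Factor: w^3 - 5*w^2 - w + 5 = (w - 5)*(w^2 - 1) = (w - 5)*(w - 1)*(w + 1)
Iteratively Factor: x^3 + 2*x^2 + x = (x + 1)*(x^2 + x) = x*(x + 1)*(x + 1)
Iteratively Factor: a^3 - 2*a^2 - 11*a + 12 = (a + 3)*(a^2 - 5*a + 4) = (a - 1)*(a + 3)*(a - 4)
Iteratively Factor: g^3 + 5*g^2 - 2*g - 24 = (g + 4)*(g^2 + g - 6) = (g - 2)*(g + 4)*(g + 3)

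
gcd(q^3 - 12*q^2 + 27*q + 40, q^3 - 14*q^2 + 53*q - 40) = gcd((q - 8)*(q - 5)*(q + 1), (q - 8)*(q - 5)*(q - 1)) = q^2 - 13*q + 40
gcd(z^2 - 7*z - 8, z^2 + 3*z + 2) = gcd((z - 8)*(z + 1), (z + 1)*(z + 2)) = z + 1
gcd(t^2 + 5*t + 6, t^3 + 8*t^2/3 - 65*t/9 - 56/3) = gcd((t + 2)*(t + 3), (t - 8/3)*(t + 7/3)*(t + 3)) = t + 3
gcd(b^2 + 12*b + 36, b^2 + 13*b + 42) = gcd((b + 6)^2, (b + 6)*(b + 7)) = b + 6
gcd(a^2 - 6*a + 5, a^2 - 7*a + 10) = a - 5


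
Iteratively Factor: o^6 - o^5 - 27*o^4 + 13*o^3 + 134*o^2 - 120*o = (o + 3)*(o^5 - 4*o^4 - 15*o^3 + 58*o^2 - 40*o) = o*(o + 3)*(o^4 - 4*o^3 - 15*o^2 + 58*o - 40) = o*(o - 2)*(o + 3)*(o^3 - 2*o^2 - 19*o + 20) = o*(o - 2)*(o - 1)*(o + 3)*(o^2 - o - 20) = o*(o - 2)*(o - 1)*(o + 3)*(o + 4)*(o - 5)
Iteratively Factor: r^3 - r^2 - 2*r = (r + 1)*(r^2 - 2*r) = r*(r + 1)*(r - 2)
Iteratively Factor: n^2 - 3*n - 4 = (n - 4)*(n + 1)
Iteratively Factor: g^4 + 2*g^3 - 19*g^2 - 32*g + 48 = (g + 4)*(g^3 - 2*g^2 - 11*g + 12) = (g + 3)*(g + 4)*(g^2 - 5*g + 4) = (g - 4)*(g + 3)*(g + 4)*(g - 1)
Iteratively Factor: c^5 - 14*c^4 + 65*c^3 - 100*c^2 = (c - 4)*(c^4 - 10*c^3 + 25*c^2) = c*(c - 4)*(c^3 - 10*c^2 + 25*c) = c*(c - 5)*(c - 4)*(c^2 - 5*c) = c^2*(c - 5)*(c - 4)*(c - 5)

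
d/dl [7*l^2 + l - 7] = 14*l + 1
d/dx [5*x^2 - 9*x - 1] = 10*x - 9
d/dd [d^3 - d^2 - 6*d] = 3*d^2 - 2*d - 6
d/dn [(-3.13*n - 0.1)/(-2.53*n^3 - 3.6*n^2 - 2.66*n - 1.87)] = (-15.8378*n^3 - 12.027*n^2 - 0.720000000000001*n + 5.5871)/(6.4009*n^6 + 18.216*n^5 + 26.4196*n^4 + 28.6142*n^3 + 20.5396*n^2 + 9.9484*n + 3.4969)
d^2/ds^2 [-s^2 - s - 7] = -2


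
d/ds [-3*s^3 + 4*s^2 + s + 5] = -9*s^2 + 8*s + 1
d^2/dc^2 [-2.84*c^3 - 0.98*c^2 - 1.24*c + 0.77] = -17.04*c - 1.96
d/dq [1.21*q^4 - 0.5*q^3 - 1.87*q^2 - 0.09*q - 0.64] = 4.84*q^3 - 1.5*q^2 - 3.74*q - 0.09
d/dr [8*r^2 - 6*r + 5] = 16*r - 6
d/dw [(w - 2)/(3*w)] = 2/(3*w^2)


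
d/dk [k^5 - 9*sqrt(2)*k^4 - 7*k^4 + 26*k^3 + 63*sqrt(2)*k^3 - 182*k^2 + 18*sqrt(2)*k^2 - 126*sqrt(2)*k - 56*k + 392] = 5*k^4 - 36*sqrt(2)*k^3 - 28*k^3 + 78*k^2 + 189*sqrt(2)*k^2 - 364*k + 36*sqrt(2)*k - 126*sqrt(2) - 56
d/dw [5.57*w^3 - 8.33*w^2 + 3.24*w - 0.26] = 16.71*w^2 - 16.66*w + 3.24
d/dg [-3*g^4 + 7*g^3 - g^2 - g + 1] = -12*g^3 + 21*g^2 - 2*g - 1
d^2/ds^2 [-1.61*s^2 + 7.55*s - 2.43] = -3.22000000000000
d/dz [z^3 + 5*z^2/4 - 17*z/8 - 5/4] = 3*z^2 + 5*z/2 - 17/8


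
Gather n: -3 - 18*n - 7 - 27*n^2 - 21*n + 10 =-27*n^2 - 39*n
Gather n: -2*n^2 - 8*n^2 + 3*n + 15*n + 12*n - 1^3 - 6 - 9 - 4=-10*n^2 + 30*n - 20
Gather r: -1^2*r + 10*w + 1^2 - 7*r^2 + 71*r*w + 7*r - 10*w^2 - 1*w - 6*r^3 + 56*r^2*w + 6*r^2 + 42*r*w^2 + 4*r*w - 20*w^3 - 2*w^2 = -6*r^3 + r^2*(56*w - 1) + r*(42*w^2 + 75*w + 6) - 20*w^3 - 12*w^2 + 9*w + 1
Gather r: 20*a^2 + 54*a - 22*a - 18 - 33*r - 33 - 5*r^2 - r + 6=20*a^2 + 32*a - 5*r^2 - 34*r - 45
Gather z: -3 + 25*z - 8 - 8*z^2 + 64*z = -8*z^2 + 89*z - 11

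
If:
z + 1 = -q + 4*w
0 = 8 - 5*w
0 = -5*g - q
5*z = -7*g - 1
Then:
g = -7/8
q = 35/8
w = 8/5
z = 41/40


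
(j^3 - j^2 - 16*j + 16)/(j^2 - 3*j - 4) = (j^2 + 3*j - 4)/(j + 1)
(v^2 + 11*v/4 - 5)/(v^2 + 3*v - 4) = (v - 5/4)/(v - 1)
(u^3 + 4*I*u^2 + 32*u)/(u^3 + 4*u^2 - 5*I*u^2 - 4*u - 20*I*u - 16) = u*(u + 8*I)/(u^2 + u*(4 - I) - 4*I)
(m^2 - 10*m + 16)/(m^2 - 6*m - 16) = (m - 2)/(m + 2)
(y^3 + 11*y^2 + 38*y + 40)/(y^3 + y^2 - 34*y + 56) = (y^3 + 11*y^2 + 38*y + 40)/(y^3 + y^2 - 34*y + 56)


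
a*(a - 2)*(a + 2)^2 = a^4 + 2*a^3 - 4*a^2 - 8*a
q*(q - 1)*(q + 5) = q^3 + 4*q^2 - 5*q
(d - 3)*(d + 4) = d^2 + d - 12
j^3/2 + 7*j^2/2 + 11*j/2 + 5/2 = (j/2 + 1/2)*(j + 1)*(j + 5)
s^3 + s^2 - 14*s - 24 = (s - 4)*(s + 2)*(s + 3)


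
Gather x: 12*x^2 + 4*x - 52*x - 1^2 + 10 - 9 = 12*x^2 - 48*x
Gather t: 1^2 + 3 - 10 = -6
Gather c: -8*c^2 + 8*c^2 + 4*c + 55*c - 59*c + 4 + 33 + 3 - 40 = 0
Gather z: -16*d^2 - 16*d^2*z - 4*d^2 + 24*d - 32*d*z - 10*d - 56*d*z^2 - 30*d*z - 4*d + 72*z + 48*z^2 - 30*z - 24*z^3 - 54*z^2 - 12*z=-20*d^2 + 10*d - 24*z^3 + z^2*(-56*d - 6) + z*(-16*d^2 - 62*d + 30)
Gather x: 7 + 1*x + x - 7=2*x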